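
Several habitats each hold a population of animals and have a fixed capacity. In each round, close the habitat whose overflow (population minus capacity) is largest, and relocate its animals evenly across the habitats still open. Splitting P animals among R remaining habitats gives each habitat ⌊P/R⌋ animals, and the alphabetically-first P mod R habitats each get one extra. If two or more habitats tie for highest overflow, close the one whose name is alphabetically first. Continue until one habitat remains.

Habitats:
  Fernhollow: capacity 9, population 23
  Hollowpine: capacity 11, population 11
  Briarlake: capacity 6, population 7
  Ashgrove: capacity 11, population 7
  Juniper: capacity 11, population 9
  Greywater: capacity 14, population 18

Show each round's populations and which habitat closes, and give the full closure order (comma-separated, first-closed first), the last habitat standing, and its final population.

Closure order: Fernhollow, Greywater, Briarlake, Hollowpine, Ashgrove
Last habitat: Juniper with 75 animals

Round 1: Ashgrove=7 Briarlake=7 Fernhollow=23 Greywater=18 Hollowpine=11 Juniper=9 → close Fernhollow (overflow 14)
  23÷5 = 4 each, +1 to first 3
Round 2: Ashgrove=12 Briarlake=12 Greywater=23 Hollowpine=15 Juniper=13 → close Greywater (overflow 9)
  23÷4 = 5 each, +1 to first 3
Round 3: Ashgrove=18 Briarlake=18 Hollowpine=21 Juniper=18 → close Briarlake (overflow 12)
  18÷3 = 6 each, +1 to first 0
Round 4: Ashgrove=24 Hollowpine=27 Juniper=24 → close Hollowpine (overflow 16)
  27÷2 = 13 each, +1 to first 1
Round 5: Ashgrove=38 Juniper=37 → close Ashgrove (overflow 27)
  38÷1 = 38 each, +1 to first 0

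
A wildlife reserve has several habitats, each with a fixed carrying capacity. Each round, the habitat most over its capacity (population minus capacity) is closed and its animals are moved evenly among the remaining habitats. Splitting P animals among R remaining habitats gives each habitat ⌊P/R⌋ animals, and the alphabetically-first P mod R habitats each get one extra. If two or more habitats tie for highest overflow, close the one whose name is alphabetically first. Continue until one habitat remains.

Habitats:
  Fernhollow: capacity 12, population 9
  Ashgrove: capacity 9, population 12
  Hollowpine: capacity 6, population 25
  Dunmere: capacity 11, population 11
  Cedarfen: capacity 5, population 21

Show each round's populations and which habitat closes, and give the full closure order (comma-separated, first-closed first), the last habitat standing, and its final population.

Closure order: Hollowpine, Cedarfen, Ashgrove, Dunmere
Last habitat: Fernhollow with 78 animals

Round 1: Ashgrove=12 Cedarfen=21 Dunmere=11 Fernhollow=9 Hollowpine=25 → close Hollowpine (overflow 19)
  25÷4 = 6 each, +1 to first 1
Round 2: Ashgrove=19 Cedarfen=27 Dunmere=17 Fernhollow=15 → close Cedarfen (overflow 22)
  27÷3 = 9 each, +1 to first 0
Round 3: Ashgrove=28 Dunmere=26 Fernhollow=24 → close Ashgrove (overflow 19)
  28÷2 = 14 each, +1 to first 0
Round 4: Dunmere=40 Fernhollow=38 → close Dunmere (overflow 29)
  40÷1 = 40 each, +1 to first 0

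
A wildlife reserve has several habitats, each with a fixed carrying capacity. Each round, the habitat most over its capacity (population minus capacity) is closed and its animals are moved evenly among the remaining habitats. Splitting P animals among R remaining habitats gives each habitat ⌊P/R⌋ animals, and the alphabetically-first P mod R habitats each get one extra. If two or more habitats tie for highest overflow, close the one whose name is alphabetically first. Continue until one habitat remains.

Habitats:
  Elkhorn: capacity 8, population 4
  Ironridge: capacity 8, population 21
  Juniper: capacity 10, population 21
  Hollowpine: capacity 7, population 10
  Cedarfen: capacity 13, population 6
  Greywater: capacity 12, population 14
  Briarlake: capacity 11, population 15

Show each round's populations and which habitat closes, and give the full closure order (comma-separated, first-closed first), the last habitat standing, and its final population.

Round 1: Briarlake=15 Cedarfen=6 Elkhorn=4 Greywater=14 Hollowpine=10 Ironridge=21 Juniper=21 → close Ironridge (overflow 13)
  21÷6 = 3 each, +1 to first 3
Round 2: Briarlake=19 Cedarfen=10 Elkhorn=8 Greywater=17 Hollowpine=13 Juniper=24 → close Juniper (overflow 14)
  24÷5 = 4 each, +1 to first 4
Round 3: Briarlake=24 Cedarfen=15 Elkhorn=13 Greywater=22 Hollowpine=17 → close Briarlake (overflow 13)
  24÷4 = 6 each, +1 to first 0
Round 4: Cedarfen=21 Elkhorn=19 Greywater=28 Hollowpine=23 → close Greywater (overflow 16)
  28÷3 = 9 each, +1 to first 1
Round 5: Cedarfen=31 Elkhorn=28 Hollowpine=32 → close Hollowpine (overflow 25)
  32÷2 = 16 each, +1 to first 0
Round 6: Cedarfen=47 Elkhorn=44 → close Elkhorn (overflow 36)
  44÷1 = 44 each, +1 to first 0

Closure order: Ironridge, Juniper, Briarlake, Greywater, Hollowpine, Elkhorn
Last habitat: Cedarfen with 91 animals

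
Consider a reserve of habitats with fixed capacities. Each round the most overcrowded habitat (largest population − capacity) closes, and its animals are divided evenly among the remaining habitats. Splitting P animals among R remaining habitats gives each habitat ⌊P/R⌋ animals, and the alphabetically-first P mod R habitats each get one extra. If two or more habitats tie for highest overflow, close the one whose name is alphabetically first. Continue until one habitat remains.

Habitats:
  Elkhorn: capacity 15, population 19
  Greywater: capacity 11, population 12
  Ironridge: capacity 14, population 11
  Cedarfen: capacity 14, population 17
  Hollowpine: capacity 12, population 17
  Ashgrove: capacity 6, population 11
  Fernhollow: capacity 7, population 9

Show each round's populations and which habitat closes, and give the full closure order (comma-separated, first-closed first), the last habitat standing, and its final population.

Closure order: Ashgrove, Hollowpine, Elkhorn, Cedarfen, Fernhollow, Greywater
Last habitat: Ironridge with 96 animals

Round 1: Ashgrove=11 Cedarfen=17 Elkhorn=19 Fernhollow=9 Greywater=12 Hollowpine=17 Ironridge=11 → close Ashgrove (overflow 5)
  11÷6 = 1 each, +1 to first 5
Round 2: Cedarfen=19 Elkhorn=21 Fernhollow=11 Greywater=14 Hollowpine=19 Ironridge=12 → close Hollowpine (overflow 7)
  19÷5 = 3 each, +1 to first 4
Round 3: Cedarfen=23 Elkhorn=25 Fernhollow=15 Greywater=18 Ironridge=15 → close Elkhorn (overflow 10)
  25÷4 = 6 each, +1 to first 1
Round 4: Cedarfen=30 Fernhollow=21 Greywater=24 Ironridge=21 → close Cedarfen (overflow 16)
  30÷3 = 10 each, +1 to first 0
Round 5: Fernhollow=31 Greywater=34 Ironridge=31 → close Fernhollow (overflow 24)
  31÷2 = 15 each, +1 to first 1
Round 6: Greywater=50 Ironridge=46 → close Greywater (overflow 39)
  50÷1 = 50 each, +1 to first 0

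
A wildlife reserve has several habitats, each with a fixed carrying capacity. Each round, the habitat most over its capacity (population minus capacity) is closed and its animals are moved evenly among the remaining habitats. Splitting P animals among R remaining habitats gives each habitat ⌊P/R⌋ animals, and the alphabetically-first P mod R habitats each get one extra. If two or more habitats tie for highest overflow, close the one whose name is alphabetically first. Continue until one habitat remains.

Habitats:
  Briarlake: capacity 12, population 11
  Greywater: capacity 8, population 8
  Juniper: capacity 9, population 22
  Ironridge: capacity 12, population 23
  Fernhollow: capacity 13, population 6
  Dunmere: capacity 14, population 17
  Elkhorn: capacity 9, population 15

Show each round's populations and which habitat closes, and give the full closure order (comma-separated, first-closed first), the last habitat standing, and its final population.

Round 1: Briarlake=11 Dunmere=17 Elkhorn=15 Fernhollow=6 Greywater=8 Ironridge=23 Juniper=22 → close Juniper (overflow 13)
  22÷6 = 3 each, +1 to first 4
Round 2: Briarlake=15 Dunmere=21 Elkhorn=19 Fernhollow=10 Greywater=11 Ironridge=26 → close Ironridge (overflow 14)
  26÷5 = 5 each, +1 to first 1
Round 3: Briarlake=21 Dunmere=26 Elkhorn=24 Fernhollow=15 Greywater=16 → close Elkhorn (overflow 15)
  24÷4 = 6 each, +1 to first 0
Round 4: Briarlake=27 Dunmere=32 Fernhollow=21 Greywater=22 → close Dunmere (overflow 18)
  32÷3 = 10 each, +1 to first 2
Round 5: Briarlake=38 Fernhollow=32 Greywater=32 → close Briarlake (overflow 26)
  38÷2 = 19 each, +1 to first 0
Round 6: Fernhollow=51 Greywater=51 → close Greywater (overflow 43)
  51÷1 = 51 each, +1 to first 0

Closure order: Juniper, Ironridge, Elkhorn, Dunmere, Briarlake, Greywater
Last habitat: Fernhollow with 102 animals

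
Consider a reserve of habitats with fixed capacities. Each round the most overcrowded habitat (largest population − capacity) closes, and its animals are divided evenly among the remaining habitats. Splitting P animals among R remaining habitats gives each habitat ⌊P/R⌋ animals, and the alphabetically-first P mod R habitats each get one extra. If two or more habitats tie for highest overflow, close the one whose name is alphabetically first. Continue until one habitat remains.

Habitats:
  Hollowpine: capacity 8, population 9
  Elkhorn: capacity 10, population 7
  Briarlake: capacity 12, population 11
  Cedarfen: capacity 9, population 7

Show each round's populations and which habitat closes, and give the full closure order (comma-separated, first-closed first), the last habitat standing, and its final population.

Closure order: Hollowpine, Briarlake, Cedarfen
Last habitat: Elkhorn with 34 animals

Round 1: Briarlake=11 Cedarfen=7 Elkhorn=7 Hollowpine=9 → close Hollowpine (overflow 1)
  9÷3 = 3 each, +1 to first 0
Round 2: Briarlake=14 Cedarfen=10 Elkhorn=10 → close Briarlake (overflow 2)
  14÷2 = 7 each, +1 to first 0
Round 3: Cedarfen=17 Elkhorn=17 → close Cedarfen (overflow 8)
  17÷1 = 17 each, +1 to first 0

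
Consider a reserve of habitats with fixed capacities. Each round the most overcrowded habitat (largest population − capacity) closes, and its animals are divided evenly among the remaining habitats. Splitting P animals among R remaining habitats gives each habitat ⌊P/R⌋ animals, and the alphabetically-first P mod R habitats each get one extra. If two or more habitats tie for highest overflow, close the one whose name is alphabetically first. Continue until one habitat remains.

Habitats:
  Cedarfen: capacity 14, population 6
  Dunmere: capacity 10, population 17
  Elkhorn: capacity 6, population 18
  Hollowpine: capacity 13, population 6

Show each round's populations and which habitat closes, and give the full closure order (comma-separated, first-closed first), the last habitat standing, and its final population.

Round 1: Cedarfen=6 Dunmere=17 Elkhorn=18 Hollowpine=6 → close Elkhorn (overflow 12)
  18÷3 = 6 each, +1 to first 0
Round 2: Cedarfen=12 Dunmere=23 Hollowpine=12 → close Dunmere (overflow 13)
  23÷2 = 11 each, +1 to first 1
Round 3: Cedarfen=24 Hollowpine=23 → close Cedarfen (overflow 10)
  24÷1 = 24 each, +1 to first 0

Closure order: Elkhorn, Dunmere, Cedarfen
Last habitat: Hollowpine with 47 animals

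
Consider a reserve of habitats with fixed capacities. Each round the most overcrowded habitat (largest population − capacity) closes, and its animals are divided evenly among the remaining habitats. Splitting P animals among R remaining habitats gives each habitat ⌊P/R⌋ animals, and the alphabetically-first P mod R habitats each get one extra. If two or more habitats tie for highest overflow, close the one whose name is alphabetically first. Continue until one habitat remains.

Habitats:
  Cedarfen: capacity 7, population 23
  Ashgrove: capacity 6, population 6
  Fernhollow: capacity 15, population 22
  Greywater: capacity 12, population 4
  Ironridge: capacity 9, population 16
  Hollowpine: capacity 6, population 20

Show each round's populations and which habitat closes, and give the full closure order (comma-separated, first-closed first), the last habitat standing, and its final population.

Closure order: Cedarfen, Hollowpine, Fernhollow, Ironridge, Ashgrove
Last habitat: Greywater with 91 animals

Round 1: Ashgrove=6 Cedarfen=23 Fernhollow=22 Greywater=4 Hollowpine=20 Ironridge=16 → close Cedarfen (overflow 16)
  23÷5 = 4 each, +1 to first 3
Round 2: Ashgrove=11 Fernhollow=27 Greywater=9 Hollowpine=24 Ironridge=20 → close Hollowpine (overflow 18)
  24÷4 = 6 each, +1 to first 0
Round 3: Ashgrove=17 Fernhollow=33 Greywater=15 Ironridge=26 → close Fernhollow (overflow 18)
  33÷3 = 11 each, +1 to first 0
Round 4: Ashgrove=28 Greywater=26 Ironridge=37 → close Ironridge (overflow 28)
  37÷2 = 18 each, +1 to first 1
Round 5: Ashgrove=47 Greywater=44 → close Ashgrove (overflow 41)
  47÷1 = 47 each, +1 to first 0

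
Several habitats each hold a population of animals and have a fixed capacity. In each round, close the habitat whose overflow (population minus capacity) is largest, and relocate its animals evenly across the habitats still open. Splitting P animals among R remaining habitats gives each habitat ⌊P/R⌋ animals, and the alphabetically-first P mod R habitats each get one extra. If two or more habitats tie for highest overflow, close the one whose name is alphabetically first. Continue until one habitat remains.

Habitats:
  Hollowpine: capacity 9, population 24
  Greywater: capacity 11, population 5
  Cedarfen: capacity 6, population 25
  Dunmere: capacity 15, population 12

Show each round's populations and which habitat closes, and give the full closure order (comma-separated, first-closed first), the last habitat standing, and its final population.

Round 1: Cedarfen=25 Dunmere=12 Greywater=5 Hollowpine=24 → close Cedarfen (overflow 19)
  25÷3 = 8 each, +1 to first 1
Round 2: Dunmere=21 Greywater=13 Hollowpine=32 → close Hollowpine (overflow 23)
  32÷2 = 16 each, +1 to first 0
Round 3: Dunmere=37 Greywater=29 → close Dunmere (overflow 22)
  37÷1 = 37 each, +1 to first 0

Closure order: Cedarfen, Hollowpine, Dunmere
Last habitat: Greywater with 66 animals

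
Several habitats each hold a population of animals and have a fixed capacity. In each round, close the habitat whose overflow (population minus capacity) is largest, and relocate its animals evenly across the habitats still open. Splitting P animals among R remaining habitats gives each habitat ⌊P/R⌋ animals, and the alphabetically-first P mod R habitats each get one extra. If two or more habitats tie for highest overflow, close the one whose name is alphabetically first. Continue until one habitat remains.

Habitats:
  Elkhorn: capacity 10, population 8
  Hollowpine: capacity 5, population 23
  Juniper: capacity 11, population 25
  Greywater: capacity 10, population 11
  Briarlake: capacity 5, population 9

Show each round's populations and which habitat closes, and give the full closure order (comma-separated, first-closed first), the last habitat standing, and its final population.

Round 1: Briarlake=9 Elkhorn=8 Greywater=11 Hollowpine=23 Juniper=25 → close Hollowpine (overflow 18)
  23÷4 = 5 each, +1 to first 3
Round 2: Briarlake=15 Elkhorn=14 Greywater=17 Juniper=30 → close Juniper (overflow 19)
  30÷3 = 10 each, +1 to first 0
Round 3: Briarlake=25 Elkhorn=24 Greywater=27 → close Briarlake (overflow 20)
  25÷2 = 12 each, +1 to first 1
Round 4: Elkhorn=37 Greywater=39 → close Greywater (overflow 29)
  39÷1 = 39 each, +1 to first 0

Closure order: Hollowpine, Juniper, Briarlake, Greywater
Last habitat: Elkhorn with 76 animals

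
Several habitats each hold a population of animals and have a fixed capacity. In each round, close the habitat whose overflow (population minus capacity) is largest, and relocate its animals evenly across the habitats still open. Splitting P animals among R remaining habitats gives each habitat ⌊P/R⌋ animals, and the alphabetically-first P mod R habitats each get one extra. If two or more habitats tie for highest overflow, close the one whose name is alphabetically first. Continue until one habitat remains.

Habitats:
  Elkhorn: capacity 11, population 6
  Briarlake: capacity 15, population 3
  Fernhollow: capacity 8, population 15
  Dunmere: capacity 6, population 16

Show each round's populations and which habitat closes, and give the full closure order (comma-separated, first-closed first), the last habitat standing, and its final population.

Round 1: Briarlake=3 Dunmere=16 Elkhorn=6 Fernhollow=15 → close Dunmere (overflow 10)
  16÷3 = 5 each, +1 to first 1
Round 2: Briarlake=9 Elkhorn=11 Fernhollow=20 → close Fernhollow (overflow 12)
  20÷2 = 10 each, +1 to first 0
Round 3: Briarlake=19 Elkhorn=21 → close Elkhorn (overflow 10)
  21÷1 = 21 each, +1 to first 0

Closure order: Dunmere, Fernhollow, Elkhorn
Last habitat: Briarlake with 40 animals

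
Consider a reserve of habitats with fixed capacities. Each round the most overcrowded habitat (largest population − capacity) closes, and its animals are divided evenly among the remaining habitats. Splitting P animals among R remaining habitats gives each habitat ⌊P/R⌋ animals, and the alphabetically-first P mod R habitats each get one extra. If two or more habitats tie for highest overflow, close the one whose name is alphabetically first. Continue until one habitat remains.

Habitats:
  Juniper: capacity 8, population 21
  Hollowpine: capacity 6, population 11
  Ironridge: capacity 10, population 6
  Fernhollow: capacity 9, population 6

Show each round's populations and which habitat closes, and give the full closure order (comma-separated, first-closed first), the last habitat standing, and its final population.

Closure order: Juniper, Hollowpine, Fernhollow
Last habitat: Ironridge with 44 animals

Round 1: Fernhollow=6 Hollowpine=11 Ironridge=6 Juniper=21 → close Juniper (overflow 13)
  21÷3 = 7 each, +1 to first 0
Round 2: Fernhollow=13 Hollowpine=18 Ironridge=13 → close Hollowpine (overflow 12)
  18÷2 = 9 each, +1 to first 0
Round 3: Fernhollow=22 Ironridge=22 → close Fernhollow (overflow 13)
  22÷1 = 22 each, +1 to first 0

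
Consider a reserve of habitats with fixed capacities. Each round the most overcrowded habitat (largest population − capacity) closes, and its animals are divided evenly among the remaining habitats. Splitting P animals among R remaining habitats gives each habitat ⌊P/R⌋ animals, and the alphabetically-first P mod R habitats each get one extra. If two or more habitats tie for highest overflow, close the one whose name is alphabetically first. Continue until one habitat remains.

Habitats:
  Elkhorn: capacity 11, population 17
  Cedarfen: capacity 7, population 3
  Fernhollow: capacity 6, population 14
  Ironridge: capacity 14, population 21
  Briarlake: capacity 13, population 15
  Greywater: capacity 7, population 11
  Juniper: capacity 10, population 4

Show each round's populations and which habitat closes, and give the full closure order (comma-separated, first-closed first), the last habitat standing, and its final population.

Closure order: Fernhollow, Ironridge, Elkhorn, Briarlake, Greywater, Cedarfen
Last habitat: Juniper with 85 animals

Round 1: Briarlake=15 Cedarfen=3 Elkhorn=17 Fernhollow=14 Greywater=11 Ironridge=21 Juniper=4 → close Fernhollow (overflow 8)
  14÷6 = 2 each, +1 to first 2
Round 2: Briarlake=18 Cedarfen=6 Elkhorn=19 Greywater=13 Ironridge=23 Juniper=6 → close Ironridge (overflow 9)
  23÷5 = 4 each, +1 to first 3
Round 3: Briarlake=23 Cedarfen=11 Elkhorn=24 Greywater=17 Juniper=10 → close Elkhorn (overflow 13)
  24÷4 = 6 each, +1 to first 0
Round 4: Briarlake=29 Cedarfen=17 Greywater=23 Juniper=16 → close Briarlake (overflow 16)
  29÷3 = 9 each, +1 to first 2
Round 5: Cedarfen=27 Greywater=33 Juniper=25 → close Greywater (overflow 26)
  33÷2 = 16 each, +1 to first 1
Round 6: Cedarfen=44 Juniper=41 → close Cedarfen (overflow 37)
  44÷1 = 44 each, +1 to first 0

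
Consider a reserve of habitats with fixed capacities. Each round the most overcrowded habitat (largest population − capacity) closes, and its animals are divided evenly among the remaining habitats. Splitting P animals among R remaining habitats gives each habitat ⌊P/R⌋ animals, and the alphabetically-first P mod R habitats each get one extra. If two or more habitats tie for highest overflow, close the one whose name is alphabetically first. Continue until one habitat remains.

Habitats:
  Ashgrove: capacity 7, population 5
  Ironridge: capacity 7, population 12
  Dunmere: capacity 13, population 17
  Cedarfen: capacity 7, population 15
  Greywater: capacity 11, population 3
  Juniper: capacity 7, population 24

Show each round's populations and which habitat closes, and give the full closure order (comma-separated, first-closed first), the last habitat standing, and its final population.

Round 1: Ashgrove=5 Cedarfen=15 Dunmere=17 Greywater=3 Ironridge=12 Juniper=24 → close Juniper (overflow 17)
  24÷5 = 4 each, +1 to first 4
Round 2: Ashgrove=10 Cedarfen=20 Dunmere=22 Greywater=8 Ironridge=16 → close Cedarfen (overflow 13)
  20÷4 = 5 each, +1 to first 0
Round 3: Ashgrove=15 Dunmere=27 Greywater=13 Ironridge=21 → close Dunmere (overflow 14)
  27÷3 = 9 each, +1 to first 0
Round 4: Ashgrove=24 Greywater=22 Ironridge=30 → close Ironridge (overflow 23)
  30÷2 = 15 each, +1 to first 0
Round 5: Ashgrove=39 Greywater=37 → close Ashgrove (overflow 32)
  39÷1 = 39 each, +1 to first 0

Closure order: Juniper, Cedarfen, Dunmere, Ironridge, Ashgrove
Last habitat: Greywater with 76 animals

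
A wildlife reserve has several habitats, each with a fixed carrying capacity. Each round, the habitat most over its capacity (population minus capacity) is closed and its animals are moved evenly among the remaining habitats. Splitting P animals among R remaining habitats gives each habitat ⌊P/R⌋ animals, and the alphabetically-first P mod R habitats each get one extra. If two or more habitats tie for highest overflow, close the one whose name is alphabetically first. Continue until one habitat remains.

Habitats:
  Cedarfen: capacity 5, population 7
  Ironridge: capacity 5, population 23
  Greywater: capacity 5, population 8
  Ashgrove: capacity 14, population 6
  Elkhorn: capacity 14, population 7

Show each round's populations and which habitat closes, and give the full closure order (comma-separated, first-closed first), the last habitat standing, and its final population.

Round 1: Ashgrove=6 Cedarfen=7 Elkhorn=7 Greywater=8 Ironridge=23 → close Ironridge (overflow 18)
  23÷4 = 5 each, +1 to first 3
Round 2: Ashgrove=12 Cedarfen=13 Elkhorn=13 Greywater=13 → close Cedarfen (overflow 8)
  13÷3 = 4 each, +1 to first 1
Round 3: Ashgrove=17 Elkhorn=17 Greywater=17 → close Greywater (overflow 12)
  17÷2 = 8 each, +1 to first 1
Round 4: Ashgrove=26 Elkhorn=25 → close Ashgrove (overflow 12)
  26÷1 = 26 each, +1 to first 0

Closure order: Ironridge, Cedarfen, Greywater, Ashgrove
Last habitat: Elkhorn with 51 animals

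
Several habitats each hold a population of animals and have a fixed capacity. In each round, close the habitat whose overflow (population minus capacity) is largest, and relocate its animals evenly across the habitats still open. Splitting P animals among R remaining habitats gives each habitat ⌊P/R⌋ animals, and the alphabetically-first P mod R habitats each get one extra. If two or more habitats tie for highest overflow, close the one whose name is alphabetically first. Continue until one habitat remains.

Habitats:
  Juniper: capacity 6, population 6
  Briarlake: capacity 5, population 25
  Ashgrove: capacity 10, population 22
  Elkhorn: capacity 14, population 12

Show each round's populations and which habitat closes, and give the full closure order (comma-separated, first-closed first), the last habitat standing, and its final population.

Closure order: Briarlake, Ashgrove, Juniper
Last habitat: Elkhorn with 65 animals

Round 1: Ashgrove=22 Briarlake=25 Elkhorn=12 Juniper=6 → close Briarlake (overflow 20)
  25÷3 = 8 each, +1 to first 1
Round 2: Ashgrove=31 Elkhorn=20 Juniper=14 → close Ashgrove (overflow 21)
  31÷2 = 15 each, +1 to first 1
Round 3: Elkhorn=36 Juniper=29 → close Juniper (overflow 23)
  29÷1 = 29 each, +1 to first 0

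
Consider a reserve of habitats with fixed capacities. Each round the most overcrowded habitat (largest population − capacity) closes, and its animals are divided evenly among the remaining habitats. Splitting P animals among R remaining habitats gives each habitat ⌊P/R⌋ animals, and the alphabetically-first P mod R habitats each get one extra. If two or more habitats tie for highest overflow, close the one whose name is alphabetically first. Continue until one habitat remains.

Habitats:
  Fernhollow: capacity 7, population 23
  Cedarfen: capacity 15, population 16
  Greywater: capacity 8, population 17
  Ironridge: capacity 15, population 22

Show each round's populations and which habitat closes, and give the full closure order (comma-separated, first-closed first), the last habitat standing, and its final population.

Closure order: Fernhollow, Greywater, Ironridge
Last habitat: Cedarfen with 78 animals

Round 1: Cedarfen=16 Fernhollow=23 Greywater=17 Ironridge=22 → close Fernhollow (overflow 16)
  23÷3 = 7 each, +1 to first 2
Round 2: Cedarfen=24 Greywater=25 Ironridge=29 → close Greywater (overflow 17)
  25÷2 = 12 each, +1 to first 1
Round 3: Cedarfen=37 Ironridge=41 → close Ironridge (overflow 26)
  41÷1 = 41 each, +1 to first 0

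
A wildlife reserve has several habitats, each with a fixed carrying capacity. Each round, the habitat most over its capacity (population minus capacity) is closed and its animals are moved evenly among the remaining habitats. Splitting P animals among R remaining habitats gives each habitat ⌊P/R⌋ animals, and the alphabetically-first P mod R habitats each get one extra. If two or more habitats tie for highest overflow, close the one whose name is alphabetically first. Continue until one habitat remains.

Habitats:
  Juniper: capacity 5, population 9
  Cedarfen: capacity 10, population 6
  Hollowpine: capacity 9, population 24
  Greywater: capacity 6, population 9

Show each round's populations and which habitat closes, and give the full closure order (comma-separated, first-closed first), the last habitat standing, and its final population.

Closure order: Hollowpine, Juniper, Greywater
Last habitat: Cedarfen with 48 animals

Round 1: Cedarfen=6 Greywater=9 Hollowpine=24 Juniper=9 → close Hollowpine (overflow 15)
  24÷3 = 8 each, +1 to first 0
Round 2: Cedarfen=14 Greywater=17 Juniper=17 → close Juniper (overflow 12)
  17÷2 = 8 each, +1 to first 1
Round 3: Cedarfen=23 Greywater=25 → close Greywater (overflow 19)
  25÷1 = 25 each, +1 to first 0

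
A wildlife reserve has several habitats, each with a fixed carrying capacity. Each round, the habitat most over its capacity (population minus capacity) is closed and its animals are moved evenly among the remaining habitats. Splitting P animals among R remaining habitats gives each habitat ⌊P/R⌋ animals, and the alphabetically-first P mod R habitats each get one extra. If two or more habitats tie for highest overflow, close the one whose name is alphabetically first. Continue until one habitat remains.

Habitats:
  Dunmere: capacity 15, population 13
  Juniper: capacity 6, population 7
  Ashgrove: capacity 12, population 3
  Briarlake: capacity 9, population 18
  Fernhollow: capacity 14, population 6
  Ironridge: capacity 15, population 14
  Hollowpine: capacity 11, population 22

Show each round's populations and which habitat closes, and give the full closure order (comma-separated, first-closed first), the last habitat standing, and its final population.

Closure order: Hollowpine, Briarlake, Juniper, Dunmere, Ironridge, Ashgrove
Last habitat: Fernhollow with 83 animals

Round 1: Ashgrove=3 Briarlake=18 Dunmere=13 Fernhollow=6 Hollowpine=22 Ironridge=14 Juniper=7 → close Hollowpine (overflow 11)
  22÷6 = 3 each, +1 to first 4
Round 2: Ashgrove=7 Briarlake=22 Dunmere=17 Fernhollow=10 Ironridge=17 Juniper=10 → close Briarlake (overflow 13)
  22÷5 = 4 each, +1 to first 2
Round 3: Ashgrove=12 Dunmere=22 Fernhollow=14 Ironridge=21 Juniper=14 → close Juniper (overflow 8)
  14÷4 = 3 each, +1 to first 2
Round 4: Ashgrove=16 Dunmere=26 Fernhollow=17 Ironridge=24 → close Dunmere (overflow 11)
  26÷3 = 8 each, +1 to first 2
Round 5: Ashgrove=25 Fernhollow=26 Ironridge=32 → close Ironridge (overflow 17)
  32÷2 = 16 each, +1 to first 0
Round 6: Ashgrove=41 Fernhollow=42 → close Ashgrove (overflow 29)
  41÷1 = 41 each, +1 to first 0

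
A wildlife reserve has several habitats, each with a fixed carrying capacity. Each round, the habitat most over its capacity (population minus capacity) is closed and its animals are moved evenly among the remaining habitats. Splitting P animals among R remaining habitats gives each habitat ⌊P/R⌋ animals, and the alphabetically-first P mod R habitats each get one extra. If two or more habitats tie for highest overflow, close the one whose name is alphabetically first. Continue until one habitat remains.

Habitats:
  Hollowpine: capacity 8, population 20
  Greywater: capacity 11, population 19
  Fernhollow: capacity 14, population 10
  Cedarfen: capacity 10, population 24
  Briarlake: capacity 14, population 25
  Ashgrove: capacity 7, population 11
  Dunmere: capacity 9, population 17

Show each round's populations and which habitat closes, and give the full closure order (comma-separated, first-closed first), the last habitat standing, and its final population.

Closure order: Cedarfen, Hollowpine, Briarlake, Dunmere, Greywater, Ashgrove
Last habitat: Fernhollow with 126 animals

Round 1: Ashgrove=11 Briarlake=25 Cedarfen=24 Dunmere=17 Fernhollow=10 Greywater=19 Hollowpine=20 → close Cedarfen (overflow 14)
  24÷6 = 4 each, +1 to first 0
Round 2: Ashgrove=15 Briarlake=29 Dunmere=21 Fernhollow=14 Greywater=23 Hollowpine=24 → close Hollowpine (overflow 16)
  24÷5 = 4 each, +1 to first 4
Round 3: Ashgrove=20 Briarlake=34 Dunmere=26 Fernhollow=19 Greywater=27 → close Briarlake (overflow 20)
  34÷4 = 8 each, +1 to first 2
Round 4: Ashgrove=29 Dunmere=35 Fernhollow=27 Greywater=35 → close Dunmere (overflow 26)
  35÷3 = 11 each, +1 to first 2
Round 5: Ashgrove=41 Fernhollow=39 Greywater=46 → close Greywater (overflow 35)
  46÷2 = 23 each, +1 to first 0
Round 6: Ashgrove=64 Fernhollow=62 → close Ashgrove (overflow 57)
  64÷1 = 64 each, +1 to first 0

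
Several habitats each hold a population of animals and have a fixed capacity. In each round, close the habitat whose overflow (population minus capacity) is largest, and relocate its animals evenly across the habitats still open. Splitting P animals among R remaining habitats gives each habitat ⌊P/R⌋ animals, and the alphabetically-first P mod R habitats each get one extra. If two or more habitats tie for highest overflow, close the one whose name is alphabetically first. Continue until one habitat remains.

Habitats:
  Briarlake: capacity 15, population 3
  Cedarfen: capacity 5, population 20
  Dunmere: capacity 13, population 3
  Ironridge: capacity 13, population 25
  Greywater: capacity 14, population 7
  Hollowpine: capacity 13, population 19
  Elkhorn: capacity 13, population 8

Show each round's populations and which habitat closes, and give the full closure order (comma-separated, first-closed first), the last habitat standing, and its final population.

Round 1: Briarlake=3 Cedarfen=20 Dunmere=3 Elkhorn=8 Greywater=7 Hollowpine=19 Ironridge=25 → close Cedarfen (overflow 15)
  20÷6 = 3 each, +1 to first 2
Round 2: Briarlake=7 Dunmere=7 Elkhorn=11 Greywater=10 Hollowpine=22 Ironridge=28 → close Ironridge (overflow 15)
  28÷5 = 5 each, +1 to first 3
Round 3: Briarlake=13 Dunmere=13 Elkhorn=17 Greywater=15 Hollowpine=27 → close Hollowpine (overflow 14)
  27÷4 = 6 each, +1 to first 3
Round 4: Briarlake=20 Dunmere=20 Elkhorn=24 Greywater=21 → close Elkhorn (overflow 11)
  24÷3 = 8 each, +1 to first 0
Round 5: Briarlake=28 Dunmere=28 Greywater=29 → close Dunmere (overflow 15)
  28÷2 = 14 each, +1 to first 0
Round 6: Briarlake=42 Greywater=43 → close Greywater (overflow 29)
  43÷1 = 43 each, +1 to first 0

Closure order: Cedarfen, Ironridge, Hollowpine, Elkhorn, Dunmere, Greywater
Last habitat: Briarlake with 85 animals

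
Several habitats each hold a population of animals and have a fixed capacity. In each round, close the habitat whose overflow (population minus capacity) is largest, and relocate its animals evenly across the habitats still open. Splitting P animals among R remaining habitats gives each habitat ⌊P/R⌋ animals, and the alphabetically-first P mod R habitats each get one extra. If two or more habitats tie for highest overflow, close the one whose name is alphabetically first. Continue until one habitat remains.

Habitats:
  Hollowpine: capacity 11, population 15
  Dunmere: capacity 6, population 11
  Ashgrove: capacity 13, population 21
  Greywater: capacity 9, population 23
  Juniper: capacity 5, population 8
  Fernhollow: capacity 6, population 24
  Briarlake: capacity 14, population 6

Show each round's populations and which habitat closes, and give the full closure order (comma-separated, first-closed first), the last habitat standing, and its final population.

Closure order: Fernhollow, Greywater, Ashgrove, Dunmere, Hollowpine, Juniper
Last habitat: Briarlake with 108 animals

Round 1: Ashgrove=21 Briarlake=6 Dunmere=11 Fernhollow=24 Greywater=23 Hollowpine=15 Juniper=8 → close Fernhollow (overflow 18)
  24÷6 = 4 each, +1 to first 0
Round 2: Ashgrove=25 Briarlake=10 Dunmere=15 Greywater=27 Hollowpine=19 Juniper=12 → close Greywater (overflow 18)
  27÷5 = 5 each, +1 to first 2
Round 3: Ashgrove=31 Briarlake=16 Dunmere=20 Hollowpine=24 Juniper=17 → close Ashgrove (overflow 18)
  31÷4 = 7 each, +1 to first 3
Round 4: Briarlake=24 Dunmere=28 Hollowpine=32 Juniper=24 → close Dunmere (overflow 22)
  28÷3 = 9 each, +1 to first 1
Round 5: Briarlake=34 Hollowpine=41 Juniper=33 → close Hollowpine (overflow 30)
  41÷2 = 20 each, +1 to first 1
Round 6: Briarlake=55 Juniper=53 → close Juniper (overflow 48)
  53÷1 = 53 each, +1 to first 0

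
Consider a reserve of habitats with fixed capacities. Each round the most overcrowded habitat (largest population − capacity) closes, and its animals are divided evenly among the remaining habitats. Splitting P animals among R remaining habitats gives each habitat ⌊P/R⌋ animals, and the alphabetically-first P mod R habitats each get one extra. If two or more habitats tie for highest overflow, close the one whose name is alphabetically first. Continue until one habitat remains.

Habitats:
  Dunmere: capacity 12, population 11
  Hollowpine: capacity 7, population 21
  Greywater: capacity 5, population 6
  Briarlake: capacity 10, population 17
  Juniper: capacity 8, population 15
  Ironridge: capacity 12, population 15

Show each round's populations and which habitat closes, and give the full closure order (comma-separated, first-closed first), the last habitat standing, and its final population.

Round 1: Briarlake=17 Dunmere=11 Greywater=6 Hollowpine=21 Ironridge=15 Juniper=15 → close Hollowpine (overflow 14)
  21÷5 = 4 each, +1 to first 1
Round 2: Briarlake=22 Dunmere=15 Greywater=10 Ironridge=19 Juniper=19 → close Briarlake (overflow 12)
  22÷4 = 5 each, +1 to first 2
Round 3: Dunmere=21 Greywater=16 Ironridge=24 Juniper=24 → close Juniper (overflow 16)
  24÷3 = 8 each, +1 to first 0
Round 4: Dunmere=29 Greywater=24 Ironridge=32 → close Ironridge (overflow 20)
  32÷2 = 16 each, +1 to first 0
Round 5: Dunmere=45 Greywater=40 → close Greywater (overflow 35)
  40÷1 = 40 each, +1 to first 0

Closure order: Hollowpine, Briarlake, Juniper, Ironridge, Greywater
Last habitat: Dunmere with 85 animals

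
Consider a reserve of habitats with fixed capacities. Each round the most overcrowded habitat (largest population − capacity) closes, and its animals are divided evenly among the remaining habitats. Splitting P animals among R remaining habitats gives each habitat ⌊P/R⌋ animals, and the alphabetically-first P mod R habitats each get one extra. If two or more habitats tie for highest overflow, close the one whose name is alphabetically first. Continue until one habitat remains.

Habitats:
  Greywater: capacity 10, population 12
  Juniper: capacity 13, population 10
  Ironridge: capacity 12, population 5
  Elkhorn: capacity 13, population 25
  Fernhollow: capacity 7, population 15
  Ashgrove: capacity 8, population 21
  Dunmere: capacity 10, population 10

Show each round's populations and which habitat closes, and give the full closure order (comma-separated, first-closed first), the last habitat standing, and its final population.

Closure order: Ashgrove, Elkhorn, Fernhollow, Dunmere, Greywater, Juniper
Last habitat: Ironridge with 98 animals

Round 1: Ashgrove=21 Dunmere=10 Elkhorn=25 Fernhollow=15 Greywater=12 Ironridge=5 Juniper=10 → close Ashgrove (overflow 13)
  21÷6 = 3 each, +1 to first 3
Round 2: Dunmere=14 Elkhorn=29 Fernhollow=19 Greywater=15 Ironridge=8 Juniper=13 → close Elkhorn (overflow 16)
  29÷5 = 5 each, +1 to first 4
Round 3: Dunmere=20 Fernhollow=25 Greywater=21 Ironridge=14 Juniper=18 → close Fernhollow (overflow 18)
  25÷4 = 6 each, +1 to first 1
Round 4: Dunmere=27 Greywater=27 Ironridge=20 Juniper=24 → close Dunmere (overflow 17)
  27÷3 = 9 each, +1 to first 0
Round 5: Greywater=36 Ironridge=29 Juniper=33 → close Greywater (overflow 26)
  36÷2 = 18 each, +1 to first 0
Round 6: Ironridge=47 Juniper=51 → close Juniper (overflow 38)
  51÷1 = 51 each, +1 to first 0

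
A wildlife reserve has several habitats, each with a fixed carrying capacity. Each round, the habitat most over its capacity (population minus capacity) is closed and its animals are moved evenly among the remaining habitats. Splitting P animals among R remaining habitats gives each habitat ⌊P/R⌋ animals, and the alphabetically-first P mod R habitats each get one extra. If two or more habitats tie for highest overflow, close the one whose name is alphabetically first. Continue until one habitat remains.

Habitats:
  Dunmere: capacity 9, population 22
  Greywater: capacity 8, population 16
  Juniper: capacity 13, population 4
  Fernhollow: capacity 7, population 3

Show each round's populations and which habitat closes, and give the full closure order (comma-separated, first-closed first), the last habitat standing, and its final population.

Closure order: Dunmere, Greywater, Fernhollow
Last habitat: Juniper with 45 animals

Round 1: Dunmere=22 Fernhollow=3 Greywater=16 Juniper=4 → close Dunmere (overflow 13)
  22÷3 = 7 each, +1 to first 1
Round 2: Fernhollow=11 Greywater=23 Juniper=11 → close Greywater (overflow 15)
  23÷2 = 11 each, +1 to first 1
Round 3: Fernhollow=23 Juniper=22 → close Fernhollow (overflow 16)
  23÷1 = 23 each, +1 to first 0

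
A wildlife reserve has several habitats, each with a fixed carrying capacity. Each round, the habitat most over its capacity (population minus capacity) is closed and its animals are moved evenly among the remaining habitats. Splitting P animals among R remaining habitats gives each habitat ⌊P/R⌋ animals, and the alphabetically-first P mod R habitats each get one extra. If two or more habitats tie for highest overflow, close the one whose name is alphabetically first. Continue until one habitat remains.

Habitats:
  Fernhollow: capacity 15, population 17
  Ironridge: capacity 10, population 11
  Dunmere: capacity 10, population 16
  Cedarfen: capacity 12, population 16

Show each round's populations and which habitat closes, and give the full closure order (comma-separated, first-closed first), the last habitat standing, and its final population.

Closure order: Dunmere, Cedarfen, Fernhollow
Last habitat: Ironridge with 60 animals

Round 1: Cedarfen=16 Dunmere=16 Fernhollow=17 Ironridge=11 → close Dunmere (overflow 6)
  16÷3 = 5 each, +1 to first 1
Round 2: Cedarfen=22 Fernhollow=22 Ironridge=16 → close Cedarfen (overflow 10)
  22÷2 = 11 each, +1 to first 0
Round 3: Fernhollow=33 Ironridge=27 → close Fernhollow (overflow 18)
  33÷1 = 33 each, +1 to first 0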